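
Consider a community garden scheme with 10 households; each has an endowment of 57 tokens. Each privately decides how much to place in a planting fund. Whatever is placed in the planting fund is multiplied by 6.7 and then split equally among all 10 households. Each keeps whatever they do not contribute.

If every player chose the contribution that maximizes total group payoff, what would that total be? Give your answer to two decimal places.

Each contributed unit returns 6.700 to the group as a whole (0.6700 to each of 10 players), which exceeds 1, so the social optimum is full contribution: group total = 6.700 × 570 = 3819.00.

3819.00 tokens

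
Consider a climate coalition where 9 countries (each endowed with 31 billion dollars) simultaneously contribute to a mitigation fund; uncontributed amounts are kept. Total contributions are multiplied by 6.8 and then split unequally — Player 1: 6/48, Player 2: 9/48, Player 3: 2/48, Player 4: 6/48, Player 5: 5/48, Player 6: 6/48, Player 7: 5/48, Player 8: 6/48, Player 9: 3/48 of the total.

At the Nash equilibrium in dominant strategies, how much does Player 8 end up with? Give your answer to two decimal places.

57.35 billion dollars

For player j, contributing a unit is worthwhile iff 6.8 × (j's share) ≥ 1, i.e. iff j's share is at least 0.1471.
The only share above 0.1471 is Player 2's 9/48, contributing 31; the remaining 8 contribute 0. Total contributed: 31.
Player 8 keeps 31 and receives 6.8 × 31 × 6/48 = 26.35 from the mitigation fund, for a payoff of 57.35.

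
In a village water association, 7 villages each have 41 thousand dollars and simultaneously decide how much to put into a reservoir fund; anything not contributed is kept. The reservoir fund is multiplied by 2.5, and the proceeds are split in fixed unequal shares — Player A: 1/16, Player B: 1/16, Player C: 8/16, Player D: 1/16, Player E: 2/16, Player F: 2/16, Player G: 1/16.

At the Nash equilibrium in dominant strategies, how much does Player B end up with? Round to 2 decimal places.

47.41 thousand dollars

A player with share s gets back 2.5·s per unit contributed, so full contribution is dominant for anyone with s > 1/2.5 = 0.4000 and zero contribution is dominant for anyone below.
Player C alone (share 8/16) is above the threshold, contributing 41; the remaining 6 contribute 0. Total contributed: 41.
Player B keeps 41 and receives 2.5 × 41 × 1/16 = 6.41 from the reservoir fund, for a payoff of 47.41.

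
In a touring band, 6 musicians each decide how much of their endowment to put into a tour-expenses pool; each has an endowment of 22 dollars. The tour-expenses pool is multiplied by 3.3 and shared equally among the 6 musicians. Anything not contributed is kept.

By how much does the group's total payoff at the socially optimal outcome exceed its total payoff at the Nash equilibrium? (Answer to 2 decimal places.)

Each contributed unit returns 3.3/6 = 0.5500 to its contributor — below 1 — so contributing 0 is dominant for every player. At the Nash equilibrium everyone keeps their 22, and the group total is 6 × 22 = 132.
Each contributed unit returns 3.300 to the group as a whole (0.5500 to each of 6 players), which exceeds 1, so the social optimum is full contribution: group total = 3.300 × 132 = 435.60.
Efficiency loss = 435.60 − 132 = 303.60.

303.60 dollars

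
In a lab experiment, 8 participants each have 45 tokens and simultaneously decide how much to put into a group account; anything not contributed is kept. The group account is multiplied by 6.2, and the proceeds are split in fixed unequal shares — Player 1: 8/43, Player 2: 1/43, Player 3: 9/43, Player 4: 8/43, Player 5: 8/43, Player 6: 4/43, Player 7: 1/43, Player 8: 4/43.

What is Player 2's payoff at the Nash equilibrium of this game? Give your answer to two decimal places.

For player j, contributing a unit is worthwhile iff 6.2 × (j's share) ≥ 1, i.e. iff j's share is at least 0.1613.
The shares above 0.1613 belong to Player 1, Player 3, Player 4 and Player 5, contributing 45 each; the remaining 4 contribute 0. Total contributed: 180.
Player 2 keeps 45 and receives 6.2 × 180 × 1/43 = 25.95 from the group account, for a payoff of 70.95.

70.95 tokens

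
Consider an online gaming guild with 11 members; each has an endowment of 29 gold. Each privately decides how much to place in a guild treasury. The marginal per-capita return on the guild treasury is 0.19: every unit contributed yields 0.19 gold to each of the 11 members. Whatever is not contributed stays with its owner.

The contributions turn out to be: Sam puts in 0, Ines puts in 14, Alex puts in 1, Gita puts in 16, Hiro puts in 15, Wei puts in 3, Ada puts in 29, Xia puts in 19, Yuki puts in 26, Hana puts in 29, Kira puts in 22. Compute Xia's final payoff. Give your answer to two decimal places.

Total contributed: 0 + 14 + 1 + 16 + 15 + 3 + 29 + 19 + 26 + 29 + 22 = 174.
Each receives 0.19 × 174 = 33.06 from the guild treasury.
Xia keeps 29 − 19 = 10, so Xia's payoff is 10 + 33.06 = 43.06.

43.06 gold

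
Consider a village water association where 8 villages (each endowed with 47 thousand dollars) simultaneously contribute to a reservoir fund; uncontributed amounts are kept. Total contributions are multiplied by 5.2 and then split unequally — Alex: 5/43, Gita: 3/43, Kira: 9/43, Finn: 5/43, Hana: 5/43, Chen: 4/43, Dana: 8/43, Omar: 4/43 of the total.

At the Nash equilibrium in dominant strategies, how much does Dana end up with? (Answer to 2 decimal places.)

92.47 thousand dollars

Each unit j contributes comes back to j as 5.2 × (j's share), so j prefers to contribute only if that share exceeds 1/5.2 = 0.1923; otherwise keeping the unit dominates.
Kira alone (share 9/43) is above the threshold, contributing 47; the remaining 7 contribute 0. Total contributed: 47.
Dana keeps 47 and receives 5.2 × 47 × 8/43 = 45.47 from the reservoir fund, for a payoff of 92.47.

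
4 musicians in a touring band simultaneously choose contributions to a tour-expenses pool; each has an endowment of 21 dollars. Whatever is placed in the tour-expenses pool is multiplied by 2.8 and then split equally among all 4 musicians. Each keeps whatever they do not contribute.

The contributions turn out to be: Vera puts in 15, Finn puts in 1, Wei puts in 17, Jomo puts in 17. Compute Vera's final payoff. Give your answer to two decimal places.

41.00 dollars

Total contributed: 15 + 1 + 17 + 17 = 50.
Each receives 2.8 × 50 / 4 = 35.00 from the tour-expenses pool.
Vera keeps 21 − 15 = 6, so Vera's payoff is 6 + 35.00 = 41.00.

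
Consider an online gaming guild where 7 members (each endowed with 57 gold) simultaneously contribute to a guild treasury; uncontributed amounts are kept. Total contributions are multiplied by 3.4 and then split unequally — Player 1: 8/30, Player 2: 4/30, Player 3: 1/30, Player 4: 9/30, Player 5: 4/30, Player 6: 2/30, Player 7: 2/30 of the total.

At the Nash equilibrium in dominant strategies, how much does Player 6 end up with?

69.92 gold

For player j, contributing a unit is worthwhile iff 3.4 × (j's share) ≥ 1, i.e. iff j's share is at least 0.2941.
Only Player 4 (9/30) clears that bar, contributing 57; the remaining 6 contribute 0. Total contributed: 57.
Player 6 keeps 57 and receives 3.4 × 57 × 2/30 = 12.92 from the guild treasury, for a payoff of 69.92.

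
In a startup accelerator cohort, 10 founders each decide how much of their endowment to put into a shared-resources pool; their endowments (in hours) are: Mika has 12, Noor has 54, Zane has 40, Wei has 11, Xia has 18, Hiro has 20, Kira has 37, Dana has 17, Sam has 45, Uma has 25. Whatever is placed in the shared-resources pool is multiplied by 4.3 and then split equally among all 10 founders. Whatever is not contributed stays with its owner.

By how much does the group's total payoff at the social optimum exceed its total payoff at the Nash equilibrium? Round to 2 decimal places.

920.70 hours

The private return per contributed unit is 4.3/10 = 0.4300 < 1 for every player regardless of endowment, so the Nash equilibrium is zero contribution and the group total is Σ E_j = 12 + 54 + 40 + 11 + 18 + 20 + 37 + 17 + 45 + 25 = 279.
Each contributed unit returns 4.300 to the group, so the social optimum is full contribution by everyone: group total = 4.300 × 279 = 1199.70.
Efficiency loss = (4.300 − 1) × 279 = 920.70.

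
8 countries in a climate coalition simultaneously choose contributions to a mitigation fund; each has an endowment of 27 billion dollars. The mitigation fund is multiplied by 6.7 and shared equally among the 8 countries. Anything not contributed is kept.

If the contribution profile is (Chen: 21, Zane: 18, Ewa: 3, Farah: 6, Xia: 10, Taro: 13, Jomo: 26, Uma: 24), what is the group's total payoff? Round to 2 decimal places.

Total contributed: 21 + 18 + 3 + 6 + 10 + 13 + 26 + 24 = 121; total kept: 8 × 27 − 121 = 95.
The mitigation fund pays out 6.7 × 121 = 810.70 in aggregate.
Group total = 95 + 810.70 = 905.70.

905.70 billion dollars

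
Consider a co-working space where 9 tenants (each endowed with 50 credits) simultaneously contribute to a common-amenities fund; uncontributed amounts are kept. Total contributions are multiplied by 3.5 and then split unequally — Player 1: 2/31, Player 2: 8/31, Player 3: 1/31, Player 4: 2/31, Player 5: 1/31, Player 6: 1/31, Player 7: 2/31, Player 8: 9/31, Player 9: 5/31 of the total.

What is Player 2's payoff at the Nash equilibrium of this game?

A player with share s gets back 3.5·s per unit contributed, so full contribution is dominant for anyone with s > 1/3.5 = 0.2857 and zero contribution is dominant for anyone below.
The only share above 0.2857 is Player 8's 9/31, contributing 50; the remaining 8 contribute 0. Total contributed: 50.
Player 2 keeps 50 and receives 3.5 × 50 × 8/31 = 45.16 from the common-amenities fund, for a payoff of 95.16.

95.16 credits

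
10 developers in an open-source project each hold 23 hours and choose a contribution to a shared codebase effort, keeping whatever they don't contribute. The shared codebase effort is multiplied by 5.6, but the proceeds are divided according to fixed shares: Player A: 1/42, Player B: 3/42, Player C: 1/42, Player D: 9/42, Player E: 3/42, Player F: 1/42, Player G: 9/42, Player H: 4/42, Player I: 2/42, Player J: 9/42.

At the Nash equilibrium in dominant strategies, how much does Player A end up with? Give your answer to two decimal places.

A player with share s gets back 5.6·s per unit contributed, so full contribution is dominant for anyone with s > 1/5.6 = 0.1786 and zero contribution is dominant for anyone below.
Player D, Player G and Player J are above the threshold, contributing 23 each; the remaining 7 contribute 0. Total contributed: 69.
Player A keeps 23 and receives 5.6 × 69 × 1/42 = 9.20 from the shared codebase effort, for a payoff of 32.20.

32.20 hours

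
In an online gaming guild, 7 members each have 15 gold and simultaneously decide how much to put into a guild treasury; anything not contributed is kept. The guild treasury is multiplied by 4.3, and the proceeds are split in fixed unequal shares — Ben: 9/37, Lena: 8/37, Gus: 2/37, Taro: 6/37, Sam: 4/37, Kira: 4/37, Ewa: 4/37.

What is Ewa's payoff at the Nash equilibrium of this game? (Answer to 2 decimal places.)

21.97 gold

A player with share s gets back 4.3·s per unit contributed, so full contribution is dominant for anyone with s > 1/4.3 = 0.2326 and zero contribution is dominant for anyone below.
The only share above 0.2326 is Ben's 9/37, contributing 15; the remaining 6 contribute 0. Total contributed: 15.
Ewa keeps 15 and receives 4.3 × 15 × 4/37 = 6.97 from the guild treasury, for a payoff of 21.97.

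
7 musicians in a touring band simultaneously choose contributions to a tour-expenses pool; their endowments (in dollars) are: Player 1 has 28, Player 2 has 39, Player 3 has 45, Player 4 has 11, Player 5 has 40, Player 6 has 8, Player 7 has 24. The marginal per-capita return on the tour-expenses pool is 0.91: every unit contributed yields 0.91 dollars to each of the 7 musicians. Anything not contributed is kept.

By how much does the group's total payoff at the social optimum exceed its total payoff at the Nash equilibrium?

The private return per contributed unit is 0.91 < 1 for everyone, so the Nash equilibrium is zero contribution and the group total is Σ E_j = 28 + 39 + 45 + 11 + 40 + 8 + 24 = 195.
Each contributed unit returns 6.370 to the group, so the social optimum is full contribution by everyone: group total = 6.370 × 195 = 1242.15.
Efficiency loss = (6.370 − 1) × 195 = 1047.15.

1047.15 dollars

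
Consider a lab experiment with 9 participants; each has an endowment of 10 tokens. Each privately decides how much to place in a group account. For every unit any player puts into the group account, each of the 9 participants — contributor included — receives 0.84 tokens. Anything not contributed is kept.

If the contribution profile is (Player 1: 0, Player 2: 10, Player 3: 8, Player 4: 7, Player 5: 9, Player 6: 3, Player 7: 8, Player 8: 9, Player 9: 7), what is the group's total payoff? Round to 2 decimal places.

Total contributed: 0 + 10 + 8 + 7 + 9 + 3 + 8 + 9 + 7 = 61; total kept: 9 × 10 − 61 = 29.
The group account pays out 0.84 × 9 × 61 = 461.16 in aggregate.
Group total = 29 + 461.16 = 490.16.

490.16 tokens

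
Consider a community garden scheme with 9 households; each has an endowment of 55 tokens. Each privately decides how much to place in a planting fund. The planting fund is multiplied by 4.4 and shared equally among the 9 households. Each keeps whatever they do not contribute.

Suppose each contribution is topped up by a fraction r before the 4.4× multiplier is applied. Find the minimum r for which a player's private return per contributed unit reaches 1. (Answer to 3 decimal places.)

1.045

With matching at rate r, one contributed unit becomes (1 + r) in the planting fund and returns 4.4 × (1 + r) / 9 to the contributor.
Setting this equal to 1: 1 + r = 9/4.4 = 2.0455.
So the minimum matching rate is r = 2.0455 − 1 = 1.045.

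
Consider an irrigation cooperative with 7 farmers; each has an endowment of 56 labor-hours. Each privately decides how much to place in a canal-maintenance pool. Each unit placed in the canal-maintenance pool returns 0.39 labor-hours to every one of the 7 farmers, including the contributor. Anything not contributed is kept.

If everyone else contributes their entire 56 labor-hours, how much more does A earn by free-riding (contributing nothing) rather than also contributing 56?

34.16 labor-hours

Switching from a contribution of 56 to 0 lets A keep an extra 56 labor-hours, but lowers the canal-maintenance pool by 56, which costs A their own share of that drop: 0.39 × 56 = 21.84.
Net gain = 56 − 21.84 = 34.16. The private return per contributed unit (0.39) is below 1, so free-riding is indeed the best response regardless of what the others do.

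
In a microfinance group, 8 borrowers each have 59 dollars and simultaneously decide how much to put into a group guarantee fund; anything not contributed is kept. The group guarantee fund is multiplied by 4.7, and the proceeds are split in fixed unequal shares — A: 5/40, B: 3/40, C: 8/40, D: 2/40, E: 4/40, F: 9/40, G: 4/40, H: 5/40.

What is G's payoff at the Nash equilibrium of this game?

Player j's private return per contributed unit is 4.7 × (j's share). Contributing is weakly dominant for j when that share is at least 1/4.7 = 0.2128, and contributing 0 is dominant otherwise.
F alone (share 9/40) is above the threshold, contributing 59; the remaining 7 contribute 0. Total contributed: 59.
G keeps 59 and receives 4.7 × 59 × 4/40 = 27.73 from the group guarantee fund, for a payoff of 86.73.

86.73 dollars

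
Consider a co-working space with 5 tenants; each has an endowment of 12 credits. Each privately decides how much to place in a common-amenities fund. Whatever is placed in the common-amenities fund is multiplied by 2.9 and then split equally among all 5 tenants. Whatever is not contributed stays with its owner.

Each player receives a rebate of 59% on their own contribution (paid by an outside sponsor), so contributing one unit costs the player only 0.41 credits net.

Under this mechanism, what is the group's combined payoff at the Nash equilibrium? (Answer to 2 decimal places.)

209.40 credits

The effective private return per unit is now (2.9/5) / 0.41 = 1.4146 > 1, so every player's dominant strategy flips to full contribution.
At the Nash equilibrium everyone contributes 12. Group total payoff = 5 × (12 × 0.59 + 2.9 × 12) = 209.40.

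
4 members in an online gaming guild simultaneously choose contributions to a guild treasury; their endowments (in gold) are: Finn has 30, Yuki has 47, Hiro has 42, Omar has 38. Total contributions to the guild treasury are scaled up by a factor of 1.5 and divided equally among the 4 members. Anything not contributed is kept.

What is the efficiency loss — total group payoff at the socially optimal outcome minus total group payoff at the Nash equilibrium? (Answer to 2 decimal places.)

78.50 gold

The private return per contributed unit is 1.5/4 = 0.3750 < 1 for every player regardless of endowment, so the Nash equilibrium is zero contribution and the group total is Σ E_j = 30 + 47 + 42 + 38 = 157.
Each contributed unit returns 1.500 to the group, so the social optimum is full contribution by everyone: group total = 1.500 × 157 = 235.50.
Efficiency loss = (1.500 − 1) × 157 = 78.50.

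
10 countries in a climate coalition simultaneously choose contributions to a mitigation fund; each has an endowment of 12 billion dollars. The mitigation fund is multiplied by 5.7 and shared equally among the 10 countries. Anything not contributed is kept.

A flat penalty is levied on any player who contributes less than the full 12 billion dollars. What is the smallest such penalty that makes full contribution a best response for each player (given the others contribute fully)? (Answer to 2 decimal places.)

5.16 billion dollars

Given the others contribute fully, the best deviation is to contribute 0 (any partial contribution still incurs the fine and gives up units whose private return 0.5700 is below 1).
Deviating from 12 to 0 saves 12 billion dollars but forfeits the deviator's share of the drop in the mitigation fund: 5.7/10 × 12 = 6.84.
So the deviation gain is 12 − 6.84 = 5.16, and the fine must be at least 5.16 billion dollars to wipe it out.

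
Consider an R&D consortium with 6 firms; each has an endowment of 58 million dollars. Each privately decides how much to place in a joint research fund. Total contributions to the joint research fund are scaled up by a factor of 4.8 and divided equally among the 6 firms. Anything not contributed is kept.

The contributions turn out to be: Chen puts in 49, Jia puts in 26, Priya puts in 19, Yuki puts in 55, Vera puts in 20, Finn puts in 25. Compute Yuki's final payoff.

158.20 million dollars

Total contributed: 49 + 26 + 19 + 55 + 20 + 25 = 194.
Each receives 4.8 × 194 / 6 = 155.20 from the joint research fund.
Yuki keeps 58 − 55 = 3, so Yuki's payoff is 3 + 155.20 = 158.20.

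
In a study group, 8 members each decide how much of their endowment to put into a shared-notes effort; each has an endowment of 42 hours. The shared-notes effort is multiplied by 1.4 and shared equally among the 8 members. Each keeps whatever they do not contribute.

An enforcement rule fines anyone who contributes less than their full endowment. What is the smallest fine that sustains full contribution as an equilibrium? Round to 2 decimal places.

Given the others contribute fully, the best deviation is to contribute 0 (any partial contribution still incurs the fine and gives up units whose private return 0.1750 is below 1).
Deviating from 42 to 0 saves 42 hours but forfeits the deviator's share of the drop in the shared-notes effort: 1.4/8 × 42 = 7.35.
So the deviation gain is 42 − 7.35 = 34.65, and the fine must be at least 34.65 hours to wipe it out.

34.65 hours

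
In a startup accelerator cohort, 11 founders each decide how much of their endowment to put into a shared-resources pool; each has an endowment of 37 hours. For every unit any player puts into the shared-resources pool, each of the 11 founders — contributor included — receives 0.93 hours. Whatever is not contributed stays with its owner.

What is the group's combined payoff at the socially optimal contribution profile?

Each contributed unit returns 10.230 to the group as a whole (0.93 to each of 11 players), which exceeds 1, so the social optimum is full contribution: group total = 10.230 × 407 = 4163.61.

4163.61 hours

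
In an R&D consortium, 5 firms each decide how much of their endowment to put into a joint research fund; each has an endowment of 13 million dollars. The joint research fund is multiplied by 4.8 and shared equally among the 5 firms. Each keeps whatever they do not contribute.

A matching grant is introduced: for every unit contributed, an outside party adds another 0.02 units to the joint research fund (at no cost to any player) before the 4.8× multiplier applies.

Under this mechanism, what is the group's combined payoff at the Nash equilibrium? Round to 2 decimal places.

65.00 million dollars

The effective private return is 4.8 × 1.02 / 5 = 0.9792, which is still under 1, so the mechanism doesn't change anyone's dominant strategy: zero contribution.
At the Nash equilibrium no one contributes; group total payoff = 5 × 13 = 65.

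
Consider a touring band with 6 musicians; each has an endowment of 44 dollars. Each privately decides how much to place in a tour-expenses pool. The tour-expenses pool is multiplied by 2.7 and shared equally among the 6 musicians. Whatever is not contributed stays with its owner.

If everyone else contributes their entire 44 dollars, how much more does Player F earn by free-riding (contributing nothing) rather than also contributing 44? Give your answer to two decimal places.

24.20 dollars

Switching from a contribution of 44 to 0 lets Player F keep an extra 44 dollars, but lowers the tour-expenses pool by 44, which costs Player F their own share of that drop: 2.7/6 × 44 = 19.80.
Net gain = 44 − 19.80 = 24.20. The private return per contributed unit (0.4500) is below 1, so free-riding is indeed the best response regardless of what the others do.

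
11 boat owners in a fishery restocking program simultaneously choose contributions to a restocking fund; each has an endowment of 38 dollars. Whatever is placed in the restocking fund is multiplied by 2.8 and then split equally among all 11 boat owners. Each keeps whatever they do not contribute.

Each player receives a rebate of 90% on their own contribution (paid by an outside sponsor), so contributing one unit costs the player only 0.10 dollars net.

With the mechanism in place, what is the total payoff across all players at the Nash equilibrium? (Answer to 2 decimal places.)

1546.60 dollars

The effective private return per unit is now (2.8/11) / 0.10 = 2.5455 > 1, so every player's dominant strategy flips to full contribution.
So the Nash equilibrium is full contribution by all 11; the group earns 11 × (38 × 0.90 + 2.8 × 38) = 1546.60.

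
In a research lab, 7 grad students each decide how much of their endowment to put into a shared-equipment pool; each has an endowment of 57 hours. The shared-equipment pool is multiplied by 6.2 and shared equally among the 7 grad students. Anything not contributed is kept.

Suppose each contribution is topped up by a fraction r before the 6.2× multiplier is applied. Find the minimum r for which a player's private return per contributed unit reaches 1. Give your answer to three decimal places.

0.129

With matching at rate r, one contributed unit becomes (1 + r) in the shared-equipment pool and returns 6.2 × (1 + r) / 7 to the contributor.
Setting this equal to 1: 1 + r = 7/6.2 = 1.1290.
So the minimum matching rate is r = 1.1290 − 1 = 0.129.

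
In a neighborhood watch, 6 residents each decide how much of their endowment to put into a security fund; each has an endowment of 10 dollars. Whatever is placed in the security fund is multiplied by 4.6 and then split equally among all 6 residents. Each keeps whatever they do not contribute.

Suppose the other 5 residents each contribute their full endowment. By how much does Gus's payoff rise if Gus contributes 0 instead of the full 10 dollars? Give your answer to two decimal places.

2.33 dollars

Switching from a contribution of 10 to 0 lets Gus keep an extra 10 dollars, but lowers the security fund by 10, which costs Gus their own share of that drop: 4.6/6 × 10 = 7.67.
Net gain = 10 − 7.67 = 2.33. The private return per contributed unit (0.7667) is below 1, so free-riding is indeed the best response regardless of what the others do.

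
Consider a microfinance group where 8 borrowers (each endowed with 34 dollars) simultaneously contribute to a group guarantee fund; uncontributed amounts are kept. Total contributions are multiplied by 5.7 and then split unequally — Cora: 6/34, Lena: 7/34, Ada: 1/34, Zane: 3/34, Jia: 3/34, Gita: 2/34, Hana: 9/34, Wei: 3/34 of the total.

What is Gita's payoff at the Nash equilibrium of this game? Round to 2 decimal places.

For player j, contributing a unit is worthwhile iff 5.7 × (j's share) ≥ 1, i.e. iff j's share is at least 0.1754.
Cora, Lena and Hana clear that bar, contributing 34 each; the remaining 5 contribute 0. Total contributed: 102.
Gita keeps 34 and receives 5.7 × 102 × 2/34 = 34.20 from the group guarantee fund, for a payoff of 68.20.

68.20 dollars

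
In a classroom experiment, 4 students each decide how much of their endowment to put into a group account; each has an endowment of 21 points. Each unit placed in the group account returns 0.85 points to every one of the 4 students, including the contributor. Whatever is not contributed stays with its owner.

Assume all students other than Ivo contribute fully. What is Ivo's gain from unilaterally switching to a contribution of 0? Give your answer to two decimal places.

Switching from a contribution of 21 to 0 lets Ivo keep an extra 21 points, but lowers the group account by 21, which costs Ivo their own share of that drop: 0.85 × 21 = 17.85.
Net gain = 21 − 17.85 = 3.15. The private return per contributed unit (0.85) is below 1, so free-riding is indeed the best response regardless of what the others do.

3.15 points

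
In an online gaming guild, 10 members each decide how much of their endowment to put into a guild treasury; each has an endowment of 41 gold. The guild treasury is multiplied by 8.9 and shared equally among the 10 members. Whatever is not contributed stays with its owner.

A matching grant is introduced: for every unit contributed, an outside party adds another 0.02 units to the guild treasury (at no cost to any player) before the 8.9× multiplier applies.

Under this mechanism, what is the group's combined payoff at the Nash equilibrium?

Even with the mechanism, each unit contributed returns only 8.9 × 1.02 / 10 = 0.9078 per unit of net cost, so contributing nothing is still dominant.
At the Nash equilibrium no one contributes; group total payoff = 10 × 41 = 410.

410.00 gold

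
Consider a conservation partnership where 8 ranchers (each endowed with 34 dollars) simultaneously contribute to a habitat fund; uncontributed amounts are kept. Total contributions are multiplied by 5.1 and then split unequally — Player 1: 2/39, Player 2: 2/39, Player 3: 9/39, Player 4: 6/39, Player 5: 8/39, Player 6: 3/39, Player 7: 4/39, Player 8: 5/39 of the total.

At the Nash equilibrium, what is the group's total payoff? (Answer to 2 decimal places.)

Each unit j contributes comes back to j as 5.1 × (j's share), so j prefers to contribute only if that share exceeds 1/5.1 = 0.1961; otherwise keeping the unit dominates.
The shares above 0.1961 belong to Player 3 and Player 5, contributing 34 each; the remaining 6 contribute 0. Total contributed: 68.
The habitat fund pays out 5.1 × 68 = 346.80 in total (split across the unequal shares, but the aggregate is all that matters for the group sum).
The 6 free-riders keep 34 each, adding 204. Group total = 204 + 346.80 = 550.80.

550.80 dollars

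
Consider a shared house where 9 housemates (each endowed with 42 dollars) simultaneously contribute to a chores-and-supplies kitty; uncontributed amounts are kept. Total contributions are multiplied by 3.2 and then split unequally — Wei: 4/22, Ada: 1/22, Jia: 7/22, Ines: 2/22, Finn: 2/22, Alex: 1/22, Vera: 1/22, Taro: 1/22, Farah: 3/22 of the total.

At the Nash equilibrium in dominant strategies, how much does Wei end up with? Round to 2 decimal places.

Player j's private return per contributed unit is 3.2 × (j's share). Contributing is weakly dominant for j when that share is at least 1/3.2 = 0.3125, and contributing 0 is dominant otherwise.
Jia alone (share 7/22) is above the threshold, contributing 42; the remaining 8 contribute 0. Total contributed: 42.
Wei keeps 42 and receives 3.2 × 42 × 4/22 = 24.44 from the chores-and-supplies kitty, for a payoff of 66.44.

66.44 dollars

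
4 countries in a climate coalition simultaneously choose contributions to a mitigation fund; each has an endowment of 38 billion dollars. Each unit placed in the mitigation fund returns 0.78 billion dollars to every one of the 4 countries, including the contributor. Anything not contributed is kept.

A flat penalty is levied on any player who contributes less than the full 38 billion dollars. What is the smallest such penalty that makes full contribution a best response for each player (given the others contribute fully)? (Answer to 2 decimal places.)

8.36 billion dollars

Given the others contribute fully, the best deviation is to contribute 0 (any partial contribution still incurs the fine and gives up units whose private return 0.78 is below 1).
Deviating from 38 to 0 saves 38 billion dollars but forfeits the deviator's share of the drop in the mitigation fund: 0.78 × 38 = 29.64.
So the deviation gain is 38 − 29.64 = 8.36, and the fine must be at least 8.36 billion dollars to wipe it out.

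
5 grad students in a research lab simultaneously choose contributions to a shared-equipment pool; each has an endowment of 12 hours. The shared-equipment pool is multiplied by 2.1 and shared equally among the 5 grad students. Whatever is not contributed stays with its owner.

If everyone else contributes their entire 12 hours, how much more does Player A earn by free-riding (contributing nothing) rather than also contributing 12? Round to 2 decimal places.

6.96 hours

Switching from a contribution of 12 to 0 lets Player A keep an extra 12 hours, but lowers the shared-equipment pool by 12, which costs Player A their own share of that drop: 2.1/5 × 12 = 5.04.
Net gain = 12 − 5.04 = 6.96. The private return per contributed unit (0.4200) is below 1, so free-riding is indeed the best response regardless of what the others do.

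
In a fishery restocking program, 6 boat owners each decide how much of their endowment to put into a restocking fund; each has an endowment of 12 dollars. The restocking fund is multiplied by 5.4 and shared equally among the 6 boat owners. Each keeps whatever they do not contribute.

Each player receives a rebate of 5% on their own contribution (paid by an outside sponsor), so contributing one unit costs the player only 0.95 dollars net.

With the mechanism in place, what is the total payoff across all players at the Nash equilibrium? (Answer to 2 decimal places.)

With the mechanism, a contributed unit returns (5.4/6) / 0.95 = 0.9474 per unit of net cost — still below 1 — so contributing 0 remains dominant for every player.
At the Nash equilibrium no one contributes; group total payoff = 6 × 12 = 72.

72.00 dollars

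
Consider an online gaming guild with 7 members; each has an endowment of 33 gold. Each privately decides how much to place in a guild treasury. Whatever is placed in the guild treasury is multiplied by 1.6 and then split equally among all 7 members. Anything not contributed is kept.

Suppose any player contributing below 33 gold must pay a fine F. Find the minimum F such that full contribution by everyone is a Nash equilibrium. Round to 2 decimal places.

25.46 gold

Given the others contribute fully, the best deviation is to contribute 0 (any partial contribution still incurs the fine and gives up units whose private return 0.2286 is below 1).
Deviating from 33 to 0 saves 33 gold but forfeits the deviator's share of the drop in the guild treasury: 1.6/7 × 33 = 7.54.
So the deviation gain is 33 − 7.54 = 25.46, and the fine must be at least 25.46 gold to wipe it out.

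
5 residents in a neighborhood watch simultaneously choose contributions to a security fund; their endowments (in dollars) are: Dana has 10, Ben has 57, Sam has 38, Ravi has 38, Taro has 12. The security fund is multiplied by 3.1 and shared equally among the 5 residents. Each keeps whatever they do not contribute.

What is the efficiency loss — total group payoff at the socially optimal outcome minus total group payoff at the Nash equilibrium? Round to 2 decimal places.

The private return per contributed unit is 3.1/5 = 0.6200 < 1 for every player regardless of endowment, so the Nash equilibrium is zero contribution and the group total is Σ E_j = 10 + 57 + 38 + 38 + 12 = 155.
Each contributed unit returns 3.100 to the group, so the social optimum is full contribution by everyone: group total = 3.100 × 155 = 480.50.
Efficiency loss = (3.100 − 1) × 155 = 325.50.

325.50 dollars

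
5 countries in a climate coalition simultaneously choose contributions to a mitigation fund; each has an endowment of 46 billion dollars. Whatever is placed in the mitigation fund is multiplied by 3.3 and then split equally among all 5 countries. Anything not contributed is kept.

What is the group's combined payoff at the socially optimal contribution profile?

759.00 billion dollars

Each contributed unit returns 3.300 to the group as a whole (0.6600 to each of 5 players), which exceeds 1, so the social optimum is full contribution: group total = 3.300 × 230 = 759.00.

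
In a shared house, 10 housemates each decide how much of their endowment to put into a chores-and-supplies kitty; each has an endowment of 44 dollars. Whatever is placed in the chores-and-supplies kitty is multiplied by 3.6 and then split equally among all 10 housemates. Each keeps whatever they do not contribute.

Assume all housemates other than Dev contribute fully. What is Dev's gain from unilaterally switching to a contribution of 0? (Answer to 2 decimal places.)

Switching from a contribution of 44 to 0 lets Dev keep an extra 44 dollars, but lowers the chores-and-supplies kitty by 44, which costs Dev their own share of that drop: 3.6/10 × 44 = 15.84.
Net gain = 44 − 15.84 = 28.16. The private return per contributed unit (0.3600) is below 1, so free-riding is indeed the best response regardless of what the others do.

28.16 dollars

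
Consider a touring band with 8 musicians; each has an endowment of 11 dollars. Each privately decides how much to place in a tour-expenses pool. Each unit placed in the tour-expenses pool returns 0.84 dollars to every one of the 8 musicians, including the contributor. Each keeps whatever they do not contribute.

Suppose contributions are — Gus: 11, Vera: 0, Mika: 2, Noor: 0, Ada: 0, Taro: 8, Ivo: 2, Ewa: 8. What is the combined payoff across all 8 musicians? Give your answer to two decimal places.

265.32 dollars

Total contributed: 11 + 0 + 2 + 0 + 0 + 8 + 2 + 8 = 31; total kept: 8 × 11 − 31 = 57.
The tour-expenses pool pays out 0.84 × 8 × 31 = 208.32 in aggregate.
Group total = 57 + 208.32 = 265.32.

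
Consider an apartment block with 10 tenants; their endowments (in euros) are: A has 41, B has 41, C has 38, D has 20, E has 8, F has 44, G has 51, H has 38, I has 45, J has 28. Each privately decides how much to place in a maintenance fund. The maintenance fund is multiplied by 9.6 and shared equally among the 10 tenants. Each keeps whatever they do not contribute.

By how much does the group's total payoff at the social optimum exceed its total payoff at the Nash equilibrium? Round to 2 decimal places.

3044.40 euros

The private return per contributed unit is 9.6/10 = 0.9600 < 1 for every player regardless of endowment, so the Nash equilibrium is zero contribution and the group total is Σ E_j = 41 + 41 + 38 + 20 + 8 + 44 + 51 + 38 + 45 + 28 = 354.
Each contributed unit returns 9.600 to the group, so the social optimum is full contribution by everyone: group total = 9.600 × 354 = 3398.40.
Efficiency loss = (9.600 − 1) × 354 = 3044.40.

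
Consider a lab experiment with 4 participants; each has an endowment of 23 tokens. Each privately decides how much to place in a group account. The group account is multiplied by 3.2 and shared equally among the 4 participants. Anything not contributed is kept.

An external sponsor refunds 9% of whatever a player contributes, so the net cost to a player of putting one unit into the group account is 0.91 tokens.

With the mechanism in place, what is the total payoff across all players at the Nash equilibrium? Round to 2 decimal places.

92.00 tokens

The effective private return is (3.2/4) / 0.91 = 0.8791, which is still under 1, so the mechanism doesn't change anyone's dominant strategy: zero contribution.
At the Nash equilibrium no one contributes; group total payoff = 4 × 23 = 92.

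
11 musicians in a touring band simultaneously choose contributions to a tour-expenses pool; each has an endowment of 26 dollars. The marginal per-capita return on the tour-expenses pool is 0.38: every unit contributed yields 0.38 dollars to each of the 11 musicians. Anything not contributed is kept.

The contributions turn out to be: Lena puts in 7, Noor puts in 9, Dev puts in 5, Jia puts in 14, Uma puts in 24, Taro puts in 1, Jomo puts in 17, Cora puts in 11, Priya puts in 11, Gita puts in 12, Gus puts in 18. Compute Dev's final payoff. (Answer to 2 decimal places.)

70.02 dollars

Total contributed: 7 + 9 + 5 + 14 + 24 + 1 + 17 + 11 + 11 + 12 + 18 = 129.
Each receives 0.38 × 129 = 49.02 from the tour-expenses pool.
Dev keeps 26 − 5 = 21, so Dev's payoff is 21 + 49.02 = 70.02.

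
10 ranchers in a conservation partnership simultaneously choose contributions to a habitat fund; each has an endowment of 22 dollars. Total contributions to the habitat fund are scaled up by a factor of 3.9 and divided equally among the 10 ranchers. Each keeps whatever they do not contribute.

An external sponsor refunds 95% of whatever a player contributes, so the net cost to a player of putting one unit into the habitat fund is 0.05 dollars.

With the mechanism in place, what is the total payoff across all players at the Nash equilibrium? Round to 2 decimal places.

The effective private return per unit is now (3.9/10) / 0.05 = 7.8000 > 1, so every player's dominant strategy flips to full contribution.
So the Nash equilibrium is full contribution by all 10; the group earns 10 × (22 × 0.95 + 3.9 × 22) = 1067.00.

1067.00 dollars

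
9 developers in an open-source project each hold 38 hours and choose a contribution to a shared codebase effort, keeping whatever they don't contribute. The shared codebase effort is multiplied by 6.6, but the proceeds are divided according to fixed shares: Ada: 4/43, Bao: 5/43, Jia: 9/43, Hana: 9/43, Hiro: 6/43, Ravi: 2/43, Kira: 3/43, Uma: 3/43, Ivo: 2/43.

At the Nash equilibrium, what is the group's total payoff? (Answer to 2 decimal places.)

767.60 hours

For player j, contributing a unit is worthwhile iff 6.6 × (j's share) ≥ 1, i.e. iff j's share is at least 0.1515.
Jia and Hana are above the threshold, contributing 38 each; the remaining 7 contribute 0. Total contributed: 76.
The shared codebase effort pays out 6.6 × 76 = 501.60 in total (split across the unequal shares, but the aggregate is all that matters for the group sum).
The 7 free-riders keep 38 each, adding 266. Group total = 266 + 501.60 = 767.60.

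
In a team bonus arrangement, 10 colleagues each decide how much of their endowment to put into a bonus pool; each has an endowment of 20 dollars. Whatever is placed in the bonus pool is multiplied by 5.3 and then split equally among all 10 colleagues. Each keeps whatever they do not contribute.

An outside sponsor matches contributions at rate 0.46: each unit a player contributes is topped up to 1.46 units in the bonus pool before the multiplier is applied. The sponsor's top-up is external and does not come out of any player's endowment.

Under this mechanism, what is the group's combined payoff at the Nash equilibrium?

200.00 dollars

The effective private return is 5.3 × 1.46 / 10 = 0.7738, which is still under 1, so the mechanism doesn't change anyone's dominant strategy: zero contribution.
At the Nash equilibrium no one contributes; group total payoff = 10 × 20 = 200.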